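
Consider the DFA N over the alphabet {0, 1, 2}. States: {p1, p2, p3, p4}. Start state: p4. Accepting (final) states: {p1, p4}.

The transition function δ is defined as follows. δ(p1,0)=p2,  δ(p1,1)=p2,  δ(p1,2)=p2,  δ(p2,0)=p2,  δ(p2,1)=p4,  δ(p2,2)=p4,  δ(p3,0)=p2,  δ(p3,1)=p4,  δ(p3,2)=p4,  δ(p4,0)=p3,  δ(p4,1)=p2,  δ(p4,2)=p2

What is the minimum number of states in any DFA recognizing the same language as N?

States {p1} cannot be reached from the start state, so discard them.
Start with accepting vs non-accepting: {p4} | {p2,p3}.
The partition is now stable with 2 blocks: {p4} | {p2,p3}.

2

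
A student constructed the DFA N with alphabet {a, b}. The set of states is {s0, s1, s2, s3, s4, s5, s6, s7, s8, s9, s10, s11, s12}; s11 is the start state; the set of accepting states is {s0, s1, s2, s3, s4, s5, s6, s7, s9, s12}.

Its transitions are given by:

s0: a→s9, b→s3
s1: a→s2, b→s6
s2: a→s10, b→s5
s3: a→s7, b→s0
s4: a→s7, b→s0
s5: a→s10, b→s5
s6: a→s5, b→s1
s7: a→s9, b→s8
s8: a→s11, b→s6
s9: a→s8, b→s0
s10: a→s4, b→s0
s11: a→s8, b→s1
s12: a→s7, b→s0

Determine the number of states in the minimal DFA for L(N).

States {s12} cannot be reached from the start state, so discard them.
Start with accepting vs non-accepting: {s0,s1,s2,s3,s4,s5,s6,s7,s9} | {s8,s10,s11}.
Split {s0,s1,s2,s3,s4,s5,s6,s7,s9} by δ(·,a) → {s0,s1,s3,s4,s6,s7} and {s2,s5,s9}.
Split {s0,s1,s3,s4,s6,s7} by δ(·,a) → {s0,s1,s6,s7} and {s3,s4}.
Refine {s0,s1,s6,s7} on symbol b: members go to different blocks, giving {s1,s6} and {s0} and {s7}.
On input a, block {s8,s10,s11} splits into {s8,s11} and {s10}.
Split {s2,s5,s9} by δ(·,a) → {s2,s5} and {s9}.
No further refinement is possible. Final partition (8 blocks): {s1,s6} | {s8,s11} | {s2,s5} | {s3,s4} | {s0} | {s7} | {s10} | {s9}.

8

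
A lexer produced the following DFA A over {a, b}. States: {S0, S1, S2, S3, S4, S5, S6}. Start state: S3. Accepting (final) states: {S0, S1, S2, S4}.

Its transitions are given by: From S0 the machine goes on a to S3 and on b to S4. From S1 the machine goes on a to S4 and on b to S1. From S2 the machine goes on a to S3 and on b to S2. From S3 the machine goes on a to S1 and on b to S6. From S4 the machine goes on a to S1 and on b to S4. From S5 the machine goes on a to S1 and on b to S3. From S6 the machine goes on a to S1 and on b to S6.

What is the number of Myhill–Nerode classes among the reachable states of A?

2

States {S0,S2,S5} cannot be reached from the start state, so discard them.
Initial partition by acceptance: {S1,S4} | {S3,S6}.
The partition is now stable with 2 blocks: {S1,S4} | {S3,S6}.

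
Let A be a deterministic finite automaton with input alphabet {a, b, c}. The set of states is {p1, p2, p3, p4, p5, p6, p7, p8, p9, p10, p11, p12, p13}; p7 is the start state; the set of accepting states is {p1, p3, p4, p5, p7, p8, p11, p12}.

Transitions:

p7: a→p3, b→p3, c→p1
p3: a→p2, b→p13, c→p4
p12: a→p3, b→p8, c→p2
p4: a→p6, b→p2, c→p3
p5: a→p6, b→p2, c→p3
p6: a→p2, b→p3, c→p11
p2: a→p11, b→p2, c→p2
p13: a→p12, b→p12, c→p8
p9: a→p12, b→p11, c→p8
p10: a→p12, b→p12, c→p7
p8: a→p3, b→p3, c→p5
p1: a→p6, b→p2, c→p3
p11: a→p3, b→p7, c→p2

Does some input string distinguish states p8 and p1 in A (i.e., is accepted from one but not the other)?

States {p9,p10} cannot be reached from the start state, so discard them.
Initial partition by acceptance: {p1,p3,p4,p5,p7,p8,p11,p12} | {p2,p6,p13}.
Split {p1,p3,p4,p5,p7,p8,p11,p12} by δ(·,a) → {p1,p3,p4,p5} and {p7,p8,p11,p12}.
Split {p2,p6,p13} by δ(·,a) → {p2,p13} and {p6}.
Split {p1,p3,p4,p5} by δ(·,a) → {p1,p4,p5} and {p3}.
Split {p2,p13} by δ(·,b) → {p2} and {p13}.
On input b, block {p7,p8,p11,p12} splits into {p7,p8} and {p11,p12}.
Stable partition: {p1,p4,p5} | {p2} | {p7,p8} | {p6} | {p3} | {p13} | {p11,p12} — 7 equivalence classes.
p8 and p1 end up in different blocks, so they are distinguishable. For instance, the string 'a' is accepted from only p8.

Yes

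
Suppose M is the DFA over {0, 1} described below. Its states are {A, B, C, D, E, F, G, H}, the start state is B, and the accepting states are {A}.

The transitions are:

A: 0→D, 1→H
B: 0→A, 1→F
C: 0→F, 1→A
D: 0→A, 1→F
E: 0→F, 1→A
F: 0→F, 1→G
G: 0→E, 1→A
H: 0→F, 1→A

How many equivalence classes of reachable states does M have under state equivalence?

First remove the unreachable states {C}; 7 states remain.
Start with accepting vs non-accepting: {A} | {B,D,E,F,G,H}.
On input 0, block {B,D,E,F,G,H} splits into {E,F,G,H} and {B,D}.
Refine {E,F,G,H} on symbol 1: members go to different blocks, giving {E,G,H} and {F}.
Split {E,G,H} by δ(·,0) → {E,H} and {G}.
The partition is now stable with 5 blocks: {A} | {E,H} | {B,D} | {F} | {G}.

5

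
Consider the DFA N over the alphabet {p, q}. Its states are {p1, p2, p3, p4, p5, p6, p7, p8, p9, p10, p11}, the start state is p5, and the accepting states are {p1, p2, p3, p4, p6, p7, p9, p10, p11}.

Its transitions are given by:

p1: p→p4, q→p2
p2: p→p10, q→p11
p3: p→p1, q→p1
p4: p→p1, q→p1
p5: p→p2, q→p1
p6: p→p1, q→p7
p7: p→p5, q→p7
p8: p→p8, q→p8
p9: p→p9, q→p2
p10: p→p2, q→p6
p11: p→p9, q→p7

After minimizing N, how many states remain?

States {p3,p8} cannot be reached from the start state, so discard them.
Initial partition by acceptance: {p1,p2,p4,p6,p7,p9,p10,p11} | {p5}.
On input p, block {p1,p2,p4,p6,p7,p9,p10,p11} splits into {p1,p2,p4,p6,p9,p10,p11} and {p7}.
Split {p1,p2,p4,p6,p9,p10,p11} by δ(·,q) → {p1,p2,p4,p9,p10} and {p6,p11}.
On input q, block {p1,p2,p4,p9,p10} splits into {p1,p4,p9} and {p2,p10}.
Refine {p1,p4,p9} on symbol q: members go to different blocks, giving {p1,p9} and {p4}.
Split {p1,p9} by δ(·,p) → {p1} and {p9}.
Refine {p6,p11} on symbol p: members go to different blocks, giving {p6} and {p11}.
Split {p2,p10} by δ(·,q) → {p2} and {p10}.
The partition is now stable with 9 blocks: {p1} | {p5} | {p7} | {p6} | {p2} | {p4} | {p9} | {p11} | {p10}.

9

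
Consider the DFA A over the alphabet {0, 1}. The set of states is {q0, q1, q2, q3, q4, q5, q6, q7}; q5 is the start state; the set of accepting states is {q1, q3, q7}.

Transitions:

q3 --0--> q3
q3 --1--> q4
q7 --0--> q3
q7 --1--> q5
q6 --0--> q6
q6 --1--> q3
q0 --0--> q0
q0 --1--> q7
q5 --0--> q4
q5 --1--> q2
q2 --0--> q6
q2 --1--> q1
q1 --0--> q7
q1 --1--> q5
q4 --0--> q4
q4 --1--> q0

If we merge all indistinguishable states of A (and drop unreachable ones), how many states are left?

3

Every state is reachable, so we keep all 8.
P0 = {q1,q3,q7} | {q0,q2,q4,q5,q6}.
Split {q0,q2,q4,q5,q6} by δ(·,1) → {q0,q2,q6} and {q4,q5}.
The partition is now stable with 3 blocks: {q1,q3,q7} | {q0,q2,q6} | {q4,q5}.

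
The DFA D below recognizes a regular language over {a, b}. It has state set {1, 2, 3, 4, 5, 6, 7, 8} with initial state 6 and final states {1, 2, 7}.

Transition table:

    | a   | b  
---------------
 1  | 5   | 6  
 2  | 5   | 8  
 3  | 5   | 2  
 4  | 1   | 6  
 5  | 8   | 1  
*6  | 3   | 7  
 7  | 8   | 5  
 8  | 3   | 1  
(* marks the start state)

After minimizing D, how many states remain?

First remove the unreachable states {4}; 7 states remain.
P0 = {1,2,7} | {3,5,6,8}.
Stable partition: {1,2,7} | {3,5,6,8} — 2 equivalence classes.

2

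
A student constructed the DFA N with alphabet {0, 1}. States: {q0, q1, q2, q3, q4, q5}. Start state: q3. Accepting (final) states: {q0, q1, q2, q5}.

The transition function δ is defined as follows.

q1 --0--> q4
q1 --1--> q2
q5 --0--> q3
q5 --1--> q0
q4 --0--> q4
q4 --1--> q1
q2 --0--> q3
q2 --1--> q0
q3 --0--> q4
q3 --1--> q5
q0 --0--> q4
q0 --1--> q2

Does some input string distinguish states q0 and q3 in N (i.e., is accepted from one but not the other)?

Yes

Start with accepting vs non-accepting: {q0,q1,q2,q5} | {q3,q4}.
The partition is now stable with 2 blocks: {q0,q1,q2,q5} | {q3,q4}.
q0 and q3 end up in different blocks, so they are distinguishable. For instance, the string 'ε' is accepted from only q0.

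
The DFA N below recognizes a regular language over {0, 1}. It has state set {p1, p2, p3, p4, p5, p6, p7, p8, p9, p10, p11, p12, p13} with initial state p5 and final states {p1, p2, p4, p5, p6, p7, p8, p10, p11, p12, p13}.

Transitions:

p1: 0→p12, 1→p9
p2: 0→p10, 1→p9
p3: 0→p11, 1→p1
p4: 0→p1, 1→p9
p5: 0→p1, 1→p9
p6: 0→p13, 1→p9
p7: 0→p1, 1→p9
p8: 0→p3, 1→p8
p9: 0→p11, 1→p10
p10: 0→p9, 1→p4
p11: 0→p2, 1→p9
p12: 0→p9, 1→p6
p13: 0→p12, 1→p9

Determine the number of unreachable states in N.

No path from p5 leads to p3, p7, p8; the other 10 states are all reachable.

3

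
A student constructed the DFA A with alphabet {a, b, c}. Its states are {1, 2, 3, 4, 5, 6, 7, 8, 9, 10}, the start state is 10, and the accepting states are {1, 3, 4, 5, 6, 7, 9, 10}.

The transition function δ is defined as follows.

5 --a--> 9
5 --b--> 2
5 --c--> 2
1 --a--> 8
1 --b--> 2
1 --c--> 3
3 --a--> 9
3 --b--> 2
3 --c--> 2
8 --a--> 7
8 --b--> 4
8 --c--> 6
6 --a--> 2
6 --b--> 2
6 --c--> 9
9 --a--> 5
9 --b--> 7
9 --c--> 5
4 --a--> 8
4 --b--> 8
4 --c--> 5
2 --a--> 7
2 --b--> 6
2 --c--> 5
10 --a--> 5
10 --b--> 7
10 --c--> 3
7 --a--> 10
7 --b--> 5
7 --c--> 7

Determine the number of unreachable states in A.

No path from 10 leads to 1, 4, 8; the other 7 states are all reachable.

3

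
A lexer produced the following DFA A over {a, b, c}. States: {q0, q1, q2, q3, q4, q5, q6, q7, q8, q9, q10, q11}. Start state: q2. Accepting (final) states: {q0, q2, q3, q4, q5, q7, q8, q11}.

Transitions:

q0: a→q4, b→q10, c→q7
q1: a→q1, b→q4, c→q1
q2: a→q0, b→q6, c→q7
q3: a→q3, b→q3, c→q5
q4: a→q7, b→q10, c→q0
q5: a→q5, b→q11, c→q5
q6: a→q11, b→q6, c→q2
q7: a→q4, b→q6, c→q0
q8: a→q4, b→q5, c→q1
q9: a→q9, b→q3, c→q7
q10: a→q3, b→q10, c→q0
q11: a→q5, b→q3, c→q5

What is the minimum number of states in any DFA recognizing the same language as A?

3

States {q1,q8,q9} cannot be reached from the start state, so discard them.
P0 = {q0,q2,q3,q4,q5,q7,q11} | {q6,q10}.
Refine {q0,q2,q3,q4,q5,q7,q11} on symbol b: members go to different blocks, giving {q0,q2,q4,q7} and {q3,q5,q11}.
Stable partition: {q0,q2,q4,q7} | {q6,q10} | {q3,q5,q11} — 3 equivalence classes.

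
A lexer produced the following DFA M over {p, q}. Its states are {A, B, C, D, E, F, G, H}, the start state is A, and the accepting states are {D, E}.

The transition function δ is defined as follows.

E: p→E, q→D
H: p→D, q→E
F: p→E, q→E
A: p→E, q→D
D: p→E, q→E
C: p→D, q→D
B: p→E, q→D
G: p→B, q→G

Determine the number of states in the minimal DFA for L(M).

Reachable states from the start: {A,D,E}. Unreachable: {B,C,F,G,H} — drop them.
P0 = {D,E} | {A}.
Stable partition: {D,E} | {A} — 2 equivalence classes.

2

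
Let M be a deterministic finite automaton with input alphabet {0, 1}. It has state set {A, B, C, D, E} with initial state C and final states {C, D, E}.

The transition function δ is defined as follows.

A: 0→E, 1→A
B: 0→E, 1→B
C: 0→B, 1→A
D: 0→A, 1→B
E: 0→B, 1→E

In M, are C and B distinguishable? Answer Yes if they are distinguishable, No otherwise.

Reachable states from the start: {A,B,C,E}. Unreachable: {D} — drop them.
Initial partition by acceptance: {C,E} | {A,B}.
Split {C,E} by δ(·,1) → {C} and {E}.
Stable partition: {C} | {A,B} | {E} — 3 equivalence classes.
C and B end up in different blocks, so they are distinguishable. For instance, the string 'ε' is accepted from only C.

Yes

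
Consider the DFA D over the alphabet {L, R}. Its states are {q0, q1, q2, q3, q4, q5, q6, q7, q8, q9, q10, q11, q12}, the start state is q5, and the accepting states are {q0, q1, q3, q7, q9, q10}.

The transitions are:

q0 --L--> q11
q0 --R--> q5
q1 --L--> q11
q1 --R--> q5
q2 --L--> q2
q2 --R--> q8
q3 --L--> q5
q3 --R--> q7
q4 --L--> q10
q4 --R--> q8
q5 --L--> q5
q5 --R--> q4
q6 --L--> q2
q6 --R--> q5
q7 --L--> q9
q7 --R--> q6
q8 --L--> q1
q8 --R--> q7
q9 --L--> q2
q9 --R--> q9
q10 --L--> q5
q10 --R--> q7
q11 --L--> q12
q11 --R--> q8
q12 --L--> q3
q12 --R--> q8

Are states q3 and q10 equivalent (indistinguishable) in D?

Yes

States {q0} cannot be reached from the start state, so discard them.
Start with accepting vs non-accepting: {q1,q3,q7,q9,q10} | {q2,q4,q5,q6,q8,q11,q12}.
On input L, block {q1,q3,q7,q9,q10} splits into {q1,q3,q9,q10} and {q7}.
On input R, block {q1,q3,q9,q10} splits into {q3,q10} and {q1} and {q9}.
On input L, block {q2,q4,q5,q6,q8,q11,q12} splits into {q2,q5,q6,q11} and {q4,q12} and {q8}.
On input L, block {q2,q5,q6,q11} splits into {q2,q5,q6} and {q11}.
On input R, block {q2,q5,q6} splits into {q2} and {q5} and {q6}.
No further refinement is possible. Final partition (10 blocks): {q3,q10} | {q2} | {q7} | {q1} | {q9} | {q4,q12} | {q8} | {q11} | {q5} | {q6}.
q3 and q10 lie in the same block of the stable partition, so they are equivalent — no string distinguishes them.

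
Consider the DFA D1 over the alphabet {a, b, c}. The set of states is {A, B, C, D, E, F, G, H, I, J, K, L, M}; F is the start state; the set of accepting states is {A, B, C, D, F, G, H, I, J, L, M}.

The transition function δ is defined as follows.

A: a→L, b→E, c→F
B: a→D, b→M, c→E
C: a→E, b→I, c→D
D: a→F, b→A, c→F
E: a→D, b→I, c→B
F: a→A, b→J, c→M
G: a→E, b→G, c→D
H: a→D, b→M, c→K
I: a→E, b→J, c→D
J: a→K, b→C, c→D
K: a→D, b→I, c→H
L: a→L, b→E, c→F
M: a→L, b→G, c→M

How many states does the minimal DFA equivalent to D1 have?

P0 = {A,B,C,D,F,G,H,I,J,L,M} | {E,K}.
On input a, block {A,B,C,D,F,G,H,I,J,L,M} splits into {A,B,D,F,H,L,M} and {C,G,I,J}.
On input b, block {A,B,D,F,H,L,M} splits into {B,D,H} and {A,L} and {F,M}.
On input a, block {B,D,H} splits into {B,H} and {D}.
Stable partition: {B,H} | {E,K} | {C,G,I,J} | {A,L} | {F,M} | {D} — 6 equivalence classes.

6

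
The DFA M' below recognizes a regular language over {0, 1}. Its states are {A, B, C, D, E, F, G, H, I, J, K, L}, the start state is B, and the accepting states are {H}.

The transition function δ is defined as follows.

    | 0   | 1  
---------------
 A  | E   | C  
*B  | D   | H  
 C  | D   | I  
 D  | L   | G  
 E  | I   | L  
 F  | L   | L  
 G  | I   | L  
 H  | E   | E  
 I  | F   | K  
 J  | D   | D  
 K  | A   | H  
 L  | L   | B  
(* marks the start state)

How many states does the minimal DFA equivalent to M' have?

Reachable states from the start: {A,B,C,D,E,F,G,H,I,K,L}. Unreachable: {J} — drop them.
Start with accepting vs non-accepting: {H} | {A,B,C,D,E,F,G,I,K,L}.
On input 1, block {A,B,C,D,E,F,G,I,K,L} splits into {A,C,D,E,F,G,I,L} and {B,K}.
Refine {A,C,D,E,F,G,I,L} on symbol 1: members go to different blocks, giving {A,C,D,E,F,G} and {I,L}.
Split {A,C,D,E,F,G} by δ(·,0) → {D,E,F,G} and {A,C}.
Refine {D,E,F,G} on symbol 1: members go to different blocks, giving {E,F,G} and {D}.
Refine {B,K} on symbol 0: members go to different blocks, giving {B} and {K}.
Split {I,L} by δ(·,0) → {I} and {L}.
Refine {E,F,G} on symbol 0: members go to different blocks, giving {E,G} and {F}.
Refine {A,C} on symbol 0: members go to different blocks, giving {A} and {C}.
No further refinement is possible. Final partition (10 blocks): {H} | {E,G} | {B} | {I} | {A} | {D} | {K} | {L} | {F} | {C}.

10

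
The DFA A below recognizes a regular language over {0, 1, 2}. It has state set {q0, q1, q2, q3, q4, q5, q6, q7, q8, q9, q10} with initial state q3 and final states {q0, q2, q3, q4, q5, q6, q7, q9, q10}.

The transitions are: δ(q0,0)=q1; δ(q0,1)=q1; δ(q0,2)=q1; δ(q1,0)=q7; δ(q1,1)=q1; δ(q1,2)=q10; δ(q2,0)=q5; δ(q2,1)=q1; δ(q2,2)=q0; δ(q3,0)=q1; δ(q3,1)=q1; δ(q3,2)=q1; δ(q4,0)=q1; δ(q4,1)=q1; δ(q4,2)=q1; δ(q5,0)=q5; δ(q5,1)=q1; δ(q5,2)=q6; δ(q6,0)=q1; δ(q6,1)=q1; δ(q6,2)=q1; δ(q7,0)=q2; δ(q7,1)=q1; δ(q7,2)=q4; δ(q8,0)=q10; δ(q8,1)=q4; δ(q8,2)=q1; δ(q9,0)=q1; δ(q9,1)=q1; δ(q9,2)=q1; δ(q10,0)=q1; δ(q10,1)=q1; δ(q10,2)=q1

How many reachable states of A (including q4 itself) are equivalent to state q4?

5

Reachable states from the start: {q0,q1,q2,q3,q4,q5,q6,q7,q10}. Unreachable: {q8,q9} — drop them.
Initial partition by acceptance: {q0,q2,q3,q4,q5,q6,q7,q10} | {q1}.
Split {q0,q2,q3,q4,q5,q6,q7,q10} by δ(·,0) → {q0,q3,q4,q6,q10} and {q2,q5,q7}.
Stable partition: {q0,q3,q4,q6,q10} | {q1} | {q2,q5,q7} — 3 equivalence classes.
The equivalence class containing q4 is {q0,q3,q4,q6,q10}, of size 5.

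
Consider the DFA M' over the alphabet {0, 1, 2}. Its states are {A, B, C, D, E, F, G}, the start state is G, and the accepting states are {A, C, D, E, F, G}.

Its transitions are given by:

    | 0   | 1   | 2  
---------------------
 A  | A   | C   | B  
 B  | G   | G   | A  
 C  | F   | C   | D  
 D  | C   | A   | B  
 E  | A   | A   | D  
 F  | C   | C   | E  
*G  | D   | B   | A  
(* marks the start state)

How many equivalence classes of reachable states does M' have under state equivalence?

7

P0 = {A,C,D,E,F,G} | {B}.
Refine {A,C,D,E,F,G} on symbol 1: members go to different blocks, giving {A,C,D,E,F} and {G}.
Refine {A,C,D,E,F} on symbol 2: members go to different blocks, giving {C,E,F} and {A,D}.
On input 0, block {C,E,F} splits into {C,F} and {E}.
On input 2, block {C,F} splits into {C} and {F}.
Refine {A,D} on symbol 0: members go to different blocks, giving {A} and {D}.
The partition is now stable with 7 blocks: {C} | {B} | {G} | {A} | {E} | {F} | {D}.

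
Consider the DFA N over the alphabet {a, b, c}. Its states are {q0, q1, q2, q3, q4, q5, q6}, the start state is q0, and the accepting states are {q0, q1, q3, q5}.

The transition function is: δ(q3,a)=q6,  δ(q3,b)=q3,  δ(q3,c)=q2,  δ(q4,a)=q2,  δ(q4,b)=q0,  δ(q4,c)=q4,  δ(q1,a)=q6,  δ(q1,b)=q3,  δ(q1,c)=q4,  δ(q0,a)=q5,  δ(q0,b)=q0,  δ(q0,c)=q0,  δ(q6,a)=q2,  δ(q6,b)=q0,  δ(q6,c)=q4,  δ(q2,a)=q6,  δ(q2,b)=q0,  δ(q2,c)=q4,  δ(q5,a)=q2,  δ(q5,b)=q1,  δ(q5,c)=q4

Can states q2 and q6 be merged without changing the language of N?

Yes

Initial partition by acceptance: {q0,q1,q3,q5} | {q2,q4,q6}.
Refine {q0,q1,q3,q5} on symbol a: members go to different blocks, giving {q1,q3,q5} and {q0}.
No further refinement is possible. Final partition (3 blocks): {q1,q3,q5} | {q2,q4,q6} | {q0}.
q2 and q6 lie in the same block of the stable partition, so they are equivalent — no string distinguishes them.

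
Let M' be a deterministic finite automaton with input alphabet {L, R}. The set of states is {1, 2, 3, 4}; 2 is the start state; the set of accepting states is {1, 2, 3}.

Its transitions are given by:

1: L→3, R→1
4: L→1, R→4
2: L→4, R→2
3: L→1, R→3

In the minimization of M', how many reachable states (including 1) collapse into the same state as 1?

2

Start with accepting vs non-accepting: {1,2,3} | {4}.
On input L, block {1,2,3} splits into {1,3} and {2}.
No further refinement is possible. Final partition (3 blocks): {1,3} | {4} | {2}.
State 1 belongs to the block {1,3}, which has 2 states.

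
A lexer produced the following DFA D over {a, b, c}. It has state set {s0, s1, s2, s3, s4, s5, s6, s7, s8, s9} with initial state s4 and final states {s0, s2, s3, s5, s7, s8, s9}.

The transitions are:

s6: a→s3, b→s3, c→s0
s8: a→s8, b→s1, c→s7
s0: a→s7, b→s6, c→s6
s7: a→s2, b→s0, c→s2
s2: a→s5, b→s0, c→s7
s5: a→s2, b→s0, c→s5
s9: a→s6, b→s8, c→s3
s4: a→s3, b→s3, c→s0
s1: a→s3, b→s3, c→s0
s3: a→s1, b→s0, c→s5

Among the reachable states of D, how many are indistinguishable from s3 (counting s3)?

First remove the unreachable states {s8,s9}; 8 states remain.
Start with accepting vs non-accepting: {s0,s2,s3,s5,s7} | {s1,s4,s6}.
On input a, block {s0,s2,s3,s5,s7} splits into {s0,s2,s5,s7} and {s3}.
On input b, block {s0,s2,s5,s7} splits into {s2,s5,s7} and {s0}.
Stable partition: {s2,s5,s7} | {s1,s4,s6} | {s3} | {s0} — 4 equivalence classes.
The equivalence class containing s3 is {s3}, of size 1.

1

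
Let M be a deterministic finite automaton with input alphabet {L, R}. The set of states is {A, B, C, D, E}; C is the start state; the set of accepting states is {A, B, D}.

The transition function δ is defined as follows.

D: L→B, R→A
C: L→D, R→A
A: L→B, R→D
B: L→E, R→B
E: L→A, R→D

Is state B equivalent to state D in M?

Start with accepting vs non-accepting: {A,B,D} | {C,E}.
On input L, block {A,B,D} splits into {A,D} and {B}.
No further refinement is possible. Final partition (3 blocks): {A,D} | {C,E} | {B}.
B and D end up in different blocks, so they are distinguishable. For instance, the string 'L' is accepted from only D.

No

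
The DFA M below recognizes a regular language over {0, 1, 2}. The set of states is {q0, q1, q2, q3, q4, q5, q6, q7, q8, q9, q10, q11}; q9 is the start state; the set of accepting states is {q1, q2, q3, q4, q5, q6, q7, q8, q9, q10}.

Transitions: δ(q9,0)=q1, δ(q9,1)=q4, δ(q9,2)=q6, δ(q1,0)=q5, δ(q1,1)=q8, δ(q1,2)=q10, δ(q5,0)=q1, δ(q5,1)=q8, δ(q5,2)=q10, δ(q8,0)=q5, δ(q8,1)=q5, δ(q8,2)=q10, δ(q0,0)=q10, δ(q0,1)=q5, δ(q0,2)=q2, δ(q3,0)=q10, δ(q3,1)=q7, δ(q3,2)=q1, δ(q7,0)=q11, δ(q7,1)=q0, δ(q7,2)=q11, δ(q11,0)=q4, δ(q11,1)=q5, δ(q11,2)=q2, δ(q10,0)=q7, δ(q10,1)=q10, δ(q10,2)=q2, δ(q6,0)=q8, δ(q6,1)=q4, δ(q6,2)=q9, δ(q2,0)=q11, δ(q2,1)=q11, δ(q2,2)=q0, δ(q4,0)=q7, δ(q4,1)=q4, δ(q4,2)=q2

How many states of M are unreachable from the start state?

Starting at q9 and following transitions, the reachable set is {q0, q1, q2, q4, q5, q6, q7, q8, q9, q10, q11}. That leaves q3 unreachable — 1 in total.

1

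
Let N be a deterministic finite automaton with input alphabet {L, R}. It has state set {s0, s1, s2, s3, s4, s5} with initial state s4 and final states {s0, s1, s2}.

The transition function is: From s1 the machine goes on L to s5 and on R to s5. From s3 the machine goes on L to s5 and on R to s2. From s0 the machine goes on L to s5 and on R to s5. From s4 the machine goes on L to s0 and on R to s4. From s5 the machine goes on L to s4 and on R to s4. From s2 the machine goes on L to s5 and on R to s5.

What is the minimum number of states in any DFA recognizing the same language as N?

3

Reachable states from the start: {s0,s4,s5}. Unreachable: {s1,s2,s3} — drop them.
P0 = {s0} | {s4,s5}.
Split {s4,s5} by δ(·,L) → {s4} and {s5}.
No further refinement is possible. Final partition (3 blocks): {s0} | {s4} | {s5}.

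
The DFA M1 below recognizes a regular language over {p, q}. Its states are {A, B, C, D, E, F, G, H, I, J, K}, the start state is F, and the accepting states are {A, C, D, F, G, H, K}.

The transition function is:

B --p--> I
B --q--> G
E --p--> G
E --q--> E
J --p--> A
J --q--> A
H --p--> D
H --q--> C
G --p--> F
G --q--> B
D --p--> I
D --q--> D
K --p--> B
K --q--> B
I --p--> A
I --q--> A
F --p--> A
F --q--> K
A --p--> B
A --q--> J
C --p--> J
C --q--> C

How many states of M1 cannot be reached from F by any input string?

4

Starting at F and following transitions, the reachable set is {A, B, F, G, I, J, K}. That leaves C, D, E, H unreachable — 4 in total.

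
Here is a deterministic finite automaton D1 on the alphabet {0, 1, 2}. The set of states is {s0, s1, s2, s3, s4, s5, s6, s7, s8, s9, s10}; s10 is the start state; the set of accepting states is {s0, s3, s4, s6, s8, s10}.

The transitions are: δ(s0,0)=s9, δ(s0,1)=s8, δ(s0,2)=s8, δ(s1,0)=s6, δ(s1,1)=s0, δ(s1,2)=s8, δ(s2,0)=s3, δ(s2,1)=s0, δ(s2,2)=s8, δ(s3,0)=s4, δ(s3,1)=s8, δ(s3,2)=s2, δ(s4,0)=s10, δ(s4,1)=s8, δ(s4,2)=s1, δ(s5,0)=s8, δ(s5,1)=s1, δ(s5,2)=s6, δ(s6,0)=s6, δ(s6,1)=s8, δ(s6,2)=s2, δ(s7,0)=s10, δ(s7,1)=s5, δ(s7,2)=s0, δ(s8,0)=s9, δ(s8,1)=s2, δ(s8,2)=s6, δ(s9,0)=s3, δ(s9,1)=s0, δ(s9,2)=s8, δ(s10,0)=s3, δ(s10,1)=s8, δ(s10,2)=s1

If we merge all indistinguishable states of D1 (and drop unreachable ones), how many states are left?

First remove the unreachable states {s5,s7}; 9 states remain.
P0 = {s0,s3,s4,s6,s8,s10} | {s1,s2,s9}.
Refine {s0,s3,s4,s6,s8,s10} on symbol 0: members go to different blocks, giving {s3,s4,s6,s10} and {s0,s8}.
Split {s0,s8} by δ(·,1) → {s0} and {s8}.
No further refinement is possible. Final partition (4 blocks): {s3,s4,s6,s10} | {s1,s2,s9} | {s0} | {s8}.

4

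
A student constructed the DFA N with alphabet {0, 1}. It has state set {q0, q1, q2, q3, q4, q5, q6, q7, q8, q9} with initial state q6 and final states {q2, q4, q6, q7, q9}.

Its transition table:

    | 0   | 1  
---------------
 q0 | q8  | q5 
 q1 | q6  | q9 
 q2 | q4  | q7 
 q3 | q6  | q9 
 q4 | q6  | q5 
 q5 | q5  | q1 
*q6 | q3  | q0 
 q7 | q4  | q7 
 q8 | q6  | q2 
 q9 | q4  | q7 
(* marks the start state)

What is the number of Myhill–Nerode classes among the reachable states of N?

6

Every state is reachable, so we keep all 10.
P0 = {q2,q4,q6,q7,q9} | {q0,q1,q3,q5,q8}.
On input 0, block {q2,q4,q6,q7,q9} splits into {q2,q4,q7,q9} and {q6}.
On input 0, block {q2,q4,q7,q9} splits into {q2,q7,q9} and {q4}.
Split {q0,q1,q3,q5,q8} by δ(·,0) → {q1,q3,q8} and {q0,q5}.
On input 0, block {q0,q5} splits into {q0} and {q5}.
The partition is now stable with 6 blocks: {q2,q7,q9} | {q1,q3,q8} | {q6} | {q4} | {q0} | {q5}.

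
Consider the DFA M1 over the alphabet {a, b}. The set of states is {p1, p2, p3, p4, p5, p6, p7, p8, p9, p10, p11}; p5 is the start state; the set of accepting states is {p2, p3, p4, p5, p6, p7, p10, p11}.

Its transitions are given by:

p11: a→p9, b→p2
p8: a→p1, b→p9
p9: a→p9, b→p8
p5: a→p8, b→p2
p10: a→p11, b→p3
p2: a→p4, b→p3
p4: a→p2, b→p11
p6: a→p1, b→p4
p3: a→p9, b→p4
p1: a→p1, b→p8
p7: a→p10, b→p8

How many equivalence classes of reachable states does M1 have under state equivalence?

3

Reachable states from the start: {p1,p2,p3,p4,p5,p8,p9,p11}. Unreachable: {p6,p7,p10} — drop them.
Initial partition by acceptance: {p2,p3,p4,p5,p11} | {p1,p8,p9}.
Refine {p2,p3,p4,p5,p11} on symbol a: members go to different blocks, giving {p3,p5,p11} and {p2,p4}.
Stable partition: {p3,p5,p11} | {p1,p8,p9} | {p2,p4} — 3 equivalence classes.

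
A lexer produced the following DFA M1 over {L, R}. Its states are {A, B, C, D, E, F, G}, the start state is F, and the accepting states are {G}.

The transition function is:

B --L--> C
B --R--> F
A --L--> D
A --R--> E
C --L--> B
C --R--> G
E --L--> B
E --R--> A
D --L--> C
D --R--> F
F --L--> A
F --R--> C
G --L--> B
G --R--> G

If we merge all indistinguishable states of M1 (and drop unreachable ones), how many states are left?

Every state is reachable, so we keep all 7.
Start with accepting vs non-accepting: {G} | {A,B,C,D,E,F}.
Split {A,B,C,D,E,F} by δ(·,R) → {A,B,D,E,F} and {C}.
Refine {A,B,D,E,F} on symbol L: members go to different blocks, giving {A,E,F} and {B,D}.
On input L, block {A,E,F} splits into {A,E} and {F}.
No further refinement is possible. Final partition (5 blocks): {G} | {A,E} | {C} | {B,D} | {F}.

5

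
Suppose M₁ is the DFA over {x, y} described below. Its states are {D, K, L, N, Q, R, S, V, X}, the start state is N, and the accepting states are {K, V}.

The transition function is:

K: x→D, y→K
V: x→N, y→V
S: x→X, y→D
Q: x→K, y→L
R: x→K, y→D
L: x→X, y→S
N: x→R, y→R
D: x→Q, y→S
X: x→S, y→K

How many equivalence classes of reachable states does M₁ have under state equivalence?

8

States {V} cannot be reached from the start state, so discard them.
Initial partition by acceptance: {K} | {D,L,N,Q,R,S,X}.
Split {D,L,N,Q,R,S,X} by δ(·,x) → {D,L,N,S,X} and {Q,R}.
Split {D,L,N,S,X} by δ(·,x) → {L,S,X} and {D,N}.
On input y, block {L,S,X} splits into {S} and {L} and {X}.
Split {Q,R} by δ(·,y) → {Q} and {R}.
Refine {D,N} on symbol x: members go to different blocks, giving {N} and {D}.
No further refinement is possible. Final partition (8 blocks): {K} | {S} | {Q} | {N} | {L} | {X} | {R} | {D}.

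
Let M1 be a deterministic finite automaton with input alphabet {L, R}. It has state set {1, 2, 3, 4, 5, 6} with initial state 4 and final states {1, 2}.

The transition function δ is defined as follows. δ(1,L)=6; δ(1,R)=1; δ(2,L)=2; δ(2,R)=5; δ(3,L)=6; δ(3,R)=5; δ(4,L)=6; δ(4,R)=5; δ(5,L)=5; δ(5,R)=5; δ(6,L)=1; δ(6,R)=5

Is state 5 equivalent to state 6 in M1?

No

Reachable states from the start: {1,4,5,6}. Unreachable: {2,3} — drop them.
Initial partition by acceptance: {1} | {4,5,6}.
Refine {4,5,6} on symbol L: members go to different blocks, giving {4,5} and {6}.
On input L, block {4,5} splits into {4} and {5}.
Stable partition: {1} | {4} | {6} | {5} — 4 equivalence classes.
5 and 6 end up in different blocks, so they are distinguishable. For instance, the string 'L' is accepted from only 6.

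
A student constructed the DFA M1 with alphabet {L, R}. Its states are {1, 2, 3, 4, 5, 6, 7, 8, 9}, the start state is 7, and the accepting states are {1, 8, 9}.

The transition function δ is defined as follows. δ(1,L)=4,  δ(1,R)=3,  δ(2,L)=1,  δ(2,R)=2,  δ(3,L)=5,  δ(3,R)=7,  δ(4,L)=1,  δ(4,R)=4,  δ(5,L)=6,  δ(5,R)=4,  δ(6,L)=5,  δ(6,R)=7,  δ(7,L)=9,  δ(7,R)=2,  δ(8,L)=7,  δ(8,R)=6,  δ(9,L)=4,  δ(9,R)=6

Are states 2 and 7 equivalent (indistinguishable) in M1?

Yes

Reachable states from the start: {1,2,3,4,5,6,7,9}. Unreachable: {8} — drop them.
Start with accepting vs non-accepting: {1,9} | {2,3,4,5,6,7}.
Split {2,3,4,5,6,7} by δ(·,L) → {2,4,7} and {3,5,6}.
No further refinement is possible. Final partition (3 blocks): {1,9} | {2,4,7} | {3,5,6}.
2 and 7 lie in the same block of the stable partition, so they are equivalent — no string distinguishes them.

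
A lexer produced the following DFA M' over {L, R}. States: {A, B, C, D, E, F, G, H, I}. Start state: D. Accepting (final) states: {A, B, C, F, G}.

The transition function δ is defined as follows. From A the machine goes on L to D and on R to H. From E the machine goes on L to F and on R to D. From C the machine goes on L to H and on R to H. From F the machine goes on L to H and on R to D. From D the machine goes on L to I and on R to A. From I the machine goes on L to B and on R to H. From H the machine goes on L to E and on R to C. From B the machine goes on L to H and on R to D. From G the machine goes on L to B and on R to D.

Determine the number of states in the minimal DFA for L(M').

First remove the unreachable states {G}; 8 states remain.
P0 = {A,B,C,F} | {D,E,H,I}.
Refine {D,E,H,I} on symbol L: members go to different blocks, giving {D,H} and {E,I}.
The partition is now stable with 3 blocks: {A,B,C,F} | {D,H} | {E,I}.

3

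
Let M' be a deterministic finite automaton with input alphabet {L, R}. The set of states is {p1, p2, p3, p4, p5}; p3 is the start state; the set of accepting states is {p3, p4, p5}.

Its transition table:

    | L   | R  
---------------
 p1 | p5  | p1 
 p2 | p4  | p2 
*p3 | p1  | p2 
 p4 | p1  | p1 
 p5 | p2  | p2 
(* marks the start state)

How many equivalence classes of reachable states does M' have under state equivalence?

Start with accepting vs non-accepting: {p3,p4,p5} | {p1,p2}.
The partition is now stable with 2 blocks: {p3,p4,p5} | {p1,p2}.

2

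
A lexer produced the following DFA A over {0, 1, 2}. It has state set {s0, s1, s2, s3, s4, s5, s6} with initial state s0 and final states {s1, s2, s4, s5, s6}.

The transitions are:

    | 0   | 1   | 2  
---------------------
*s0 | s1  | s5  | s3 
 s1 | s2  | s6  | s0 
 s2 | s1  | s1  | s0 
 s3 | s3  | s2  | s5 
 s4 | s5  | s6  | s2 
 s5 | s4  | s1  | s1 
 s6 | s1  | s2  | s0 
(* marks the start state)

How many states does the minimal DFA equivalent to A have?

Every state is reachable, so we keep all 7.
P0 = {s1,s2,s4,s5,s6} | {s0,s3}.
Split {s1,s2,s4,s5,s6} by δ(·,2) → {s1,s2,s6} and {s4,s5}.
On input 0, block {s0,s3} splits into {s0} and {s3}.
Stable partition: {s1,s2,s6} | {s0} | {s4,s5} | {s3} — 4 equivalence classes.

4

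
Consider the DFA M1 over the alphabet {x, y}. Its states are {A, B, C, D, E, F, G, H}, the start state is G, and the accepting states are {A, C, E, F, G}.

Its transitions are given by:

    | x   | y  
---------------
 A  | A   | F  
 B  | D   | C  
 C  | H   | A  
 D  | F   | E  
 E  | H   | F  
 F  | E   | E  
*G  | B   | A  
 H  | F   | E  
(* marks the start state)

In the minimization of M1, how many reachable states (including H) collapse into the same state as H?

Every state is reachable, so we keep all 8.
P0 = {A,C,E,F,G} | {B,D,H}.
Refine {A,C,E,F,G} on symbol x: members go to different blocks, giving {C,E,G} and {A,F}.
Refine {B,D,H} on symbol x: members go to different blocks, giving {D,H} and {B}.
On input x, block {C,E,G} splits into {C,E} and {G}.
Split {A,F} by δ(·,x) → {A} and {F}.
Refine {C,E} on symbol y: members go to different blocks, giving {C} and {E}.
Stable partition: {C} | {D,H} | {A} | {B} | {G} | {F} | {E} — 7 equivalence classes.
State H belongs to the block {D,H}, which has 2 states.

2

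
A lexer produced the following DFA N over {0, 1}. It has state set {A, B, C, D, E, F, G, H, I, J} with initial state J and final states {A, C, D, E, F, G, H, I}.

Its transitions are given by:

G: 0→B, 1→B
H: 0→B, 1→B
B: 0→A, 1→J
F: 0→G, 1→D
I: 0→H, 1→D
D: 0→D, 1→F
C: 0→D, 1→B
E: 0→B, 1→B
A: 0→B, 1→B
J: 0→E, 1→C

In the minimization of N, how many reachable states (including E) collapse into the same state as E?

First remove the unreachable states {H,I}; 8 states remain.
P0 = {A,C,D,E,F,G} | {B,J}.
Split {A,C,D,E,F,G} by δ(·,0) → {A,E,G} and {C,D,F}.
Refine {B,J} on symbol 1: members go to different blocks, giving {B} and {J}.
Refine {C,D,F} on symbol 0: members go to different blocks, giving {C,D} and {F}.
Refine {C,D} on symbol 1: members go to different blocks, giving {C} and {D}.
Stable partition: {A,E,G} | {B} | {C} | {J} | {F} | {D} — 6 equivalence classes.
The equivalence class containing E is {A,E,G}, of size 3.

3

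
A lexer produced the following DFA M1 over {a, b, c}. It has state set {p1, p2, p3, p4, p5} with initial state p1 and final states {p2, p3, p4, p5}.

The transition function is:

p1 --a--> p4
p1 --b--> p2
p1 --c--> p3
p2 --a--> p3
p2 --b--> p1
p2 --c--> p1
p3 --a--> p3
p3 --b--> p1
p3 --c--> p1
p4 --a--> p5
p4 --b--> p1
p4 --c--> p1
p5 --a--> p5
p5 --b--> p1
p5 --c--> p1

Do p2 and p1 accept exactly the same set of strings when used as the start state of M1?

No

Every state is reachable, so we keep all 5.
P0 = {p2,p3,p4,p5} | {p1}.
The partition is now stable with 2 blocks: {p2,p3,p4,p5} | {p1}.
p2 and p1 end up in different blocks, so they are distinguishable. For instance, the string 'ε' is accepted from only p2.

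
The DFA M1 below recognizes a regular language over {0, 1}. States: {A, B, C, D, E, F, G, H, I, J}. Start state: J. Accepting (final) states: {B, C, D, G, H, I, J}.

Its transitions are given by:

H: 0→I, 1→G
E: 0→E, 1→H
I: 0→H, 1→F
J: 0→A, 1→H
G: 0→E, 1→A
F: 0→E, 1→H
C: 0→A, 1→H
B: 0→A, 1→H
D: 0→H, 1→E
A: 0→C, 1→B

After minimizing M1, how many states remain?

Reachable states from the start: {A,B,C,E,F,G,H,I,J}. Unreachable: {D} — drop them.
P0 = {B,C,G,H,I,J} | {A,E,F}.
Split {B,C,G,H,I,J} by δ(·,0) → {B,C,G,J} and {H,I}.
Refine {B,C,G,J} on symbol 1: members go to different blocks, giving {B,C,J} and {G}.
On input 0, block {A,E,F} splits into {E,F} and {A}.
Split {H,I} by δ(·,1) → {H} and {I}.
Stable partition: {B,C,J} | {E,F} | {H} | {G} | {A} | {I} — 6 equivalence classes.

6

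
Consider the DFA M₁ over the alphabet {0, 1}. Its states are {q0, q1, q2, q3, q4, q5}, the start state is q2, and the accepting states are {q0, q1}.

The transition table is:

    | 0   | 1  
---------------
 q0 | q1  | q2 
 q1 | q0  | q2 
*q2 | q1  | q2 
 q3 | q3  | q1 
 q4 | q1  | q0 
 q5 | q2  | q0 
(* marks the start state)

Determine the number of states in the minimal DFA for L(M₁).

First remove the unreachable states {q3,q4,q5}; 3 states remain.
P0 = {q0,q1} | {q2}.
No further refinement is possible. Final partition (2 blocks): {q0,q1} | {q2}.

2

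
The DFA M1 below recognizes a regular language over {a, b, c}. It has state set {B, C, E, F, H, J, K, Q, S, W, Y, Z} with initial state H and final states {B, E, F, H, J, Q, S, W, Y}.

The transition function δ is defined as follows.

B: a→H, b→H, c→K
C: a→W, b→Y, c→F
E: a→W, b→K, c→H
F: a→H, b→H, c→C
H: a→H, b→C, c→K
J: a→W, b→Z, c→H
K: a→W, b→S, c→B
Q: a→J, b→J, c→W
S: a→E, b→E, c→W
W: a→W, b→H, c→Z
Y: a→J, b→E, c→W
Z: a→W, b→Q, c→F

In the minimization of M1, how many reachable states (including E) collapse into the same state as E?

Every state is reachable, so we keep all 12.
Initial partition by acceptance: {B,E,F,H,J,Q,S,W,Y} | {C,K,Z}.
Refine {B,E,F,H,J,Q,S,W,Y} on symbol b: members go to different blocks, giving {B,F,Q,S,W,Y} and {E,H,J}.
Refine {B,F,Q,S,W,Y} on symbol a: members go to different blocks, giving {B,F,Q,S,Y} and {W}.
Split {B,F,Q,S,Y} by δ(·,c) → {Q,S,Y} and {B,F}.
Split {E,H,J} by δ(·,a) → {E,J} and {H}.
No further refinement is possible. Final partition (6 blocks): {Q,S,Y} | {C,K,Z} | {E,J} | {W} | {B,F} | {H}.
The equivalence class containing E is {E,J}, of size 2.

2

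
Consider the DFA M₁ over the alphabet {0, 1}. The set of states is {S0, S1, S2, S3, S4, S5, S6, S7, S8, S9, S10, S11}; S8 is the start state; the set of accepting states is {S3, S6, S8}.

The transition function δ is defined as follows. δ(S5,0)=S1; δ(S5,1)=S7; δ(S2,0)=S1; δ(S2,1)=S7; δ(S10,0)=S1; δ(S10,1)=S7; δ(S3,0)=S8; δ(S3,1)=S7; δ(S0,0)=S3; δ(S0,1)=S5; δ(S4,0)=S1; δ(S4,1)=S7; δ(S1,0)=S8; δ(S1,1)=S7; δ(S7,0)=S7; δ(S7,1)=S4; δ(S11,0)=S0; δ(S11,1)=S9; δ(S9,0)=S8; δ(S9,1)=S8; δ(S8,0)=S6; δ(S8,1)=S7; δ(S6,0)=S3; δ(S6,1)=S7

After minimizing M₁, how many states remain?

4

States {S0,S2,S5,S9,S10,S11} cannot be reached from the start state, so discard them.
Start with accepting vs non-accepting: {S3,S6,S8} | {S1,S4,S7}.
Refine {S1,S4,S7} on symbol 0: members go to different blocks, giving {S4,S7} and {S1}.
Split {S4,S7} by δ(·,0) → {S4} and {S7}.
The partition is now stable with 4 blocks: {S3,S6,S8} | {S4} | {S1} | {S7}.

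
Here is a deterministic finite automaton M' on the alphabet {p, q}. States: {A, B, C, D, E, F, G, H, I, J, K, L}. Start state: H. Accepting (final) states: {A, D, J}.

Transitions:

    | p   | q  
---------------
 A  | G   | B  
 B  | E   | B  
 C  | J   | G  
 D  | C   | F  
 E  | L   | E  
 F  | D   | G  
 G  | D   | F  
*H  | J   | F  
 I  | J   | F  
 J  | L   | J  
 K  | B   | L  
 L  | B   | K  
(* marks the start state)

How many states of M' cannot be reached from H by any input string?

2

BFS from H reaches {B, C, D, E, F, G, H, J, K, L}; the 2 state(s) A, I are never visited.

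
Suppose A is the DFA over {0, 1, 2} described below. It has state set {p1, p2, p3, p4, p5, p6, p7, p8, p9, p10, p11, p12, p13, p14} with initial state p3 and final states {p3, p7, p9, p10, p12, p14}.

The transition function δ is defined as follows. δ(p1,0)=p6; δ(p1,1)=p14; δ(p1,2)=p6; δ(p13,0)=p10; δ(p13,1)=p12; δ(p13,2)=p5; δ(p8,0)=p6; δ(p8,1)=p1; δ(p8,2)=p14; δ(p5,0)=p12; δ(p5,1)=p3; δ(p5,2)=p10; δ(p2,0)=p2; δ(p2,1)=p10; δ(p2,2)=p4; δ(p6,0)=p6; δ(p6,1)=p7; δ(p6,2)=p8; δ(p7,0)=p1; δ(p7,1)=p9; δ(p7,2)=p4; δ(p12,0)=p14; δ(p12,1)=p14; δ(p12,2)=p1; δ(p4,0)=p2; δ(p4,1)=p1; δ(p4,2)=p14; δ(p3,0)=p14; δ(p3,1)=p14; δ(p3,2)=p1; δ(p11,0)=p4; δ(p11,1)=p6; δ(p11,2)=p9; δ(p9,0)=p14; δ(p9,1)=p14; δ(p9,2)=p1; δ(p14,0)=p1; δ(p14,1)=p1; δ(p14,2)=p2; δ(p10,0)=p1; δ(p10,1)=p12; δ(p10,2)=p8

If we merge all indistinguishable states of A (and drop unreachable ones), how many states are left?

States {p5,p11,p13} cannot be reached from the start state, so discard them.
P0 = {p3,p7,p9,p10,p12,p14} | {p1,p2,p4,p6,p8}.
On input 0, block {p3,p7,p9,p10,p12,p14} splits into {p3,p9,p12} and {p7,p10,p14}.
Refine {p1,p2,p4,p6,p8} on symbol 1: members go to different blocks, giving {p1,p2,p6} and {p4,p8}.
On input 2, block {p1,p2,p6} splits into {p2,p6} and {p1}.
Split {p7,p10,p14} by δ(·,1) → {p7,p10} and {p14}.
Stable partition: {p3,p9,p12} | {p2,p6} | {p7,p10} | {p4,p8} | {p1} | {p14} — 6 equivalence classes.

6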